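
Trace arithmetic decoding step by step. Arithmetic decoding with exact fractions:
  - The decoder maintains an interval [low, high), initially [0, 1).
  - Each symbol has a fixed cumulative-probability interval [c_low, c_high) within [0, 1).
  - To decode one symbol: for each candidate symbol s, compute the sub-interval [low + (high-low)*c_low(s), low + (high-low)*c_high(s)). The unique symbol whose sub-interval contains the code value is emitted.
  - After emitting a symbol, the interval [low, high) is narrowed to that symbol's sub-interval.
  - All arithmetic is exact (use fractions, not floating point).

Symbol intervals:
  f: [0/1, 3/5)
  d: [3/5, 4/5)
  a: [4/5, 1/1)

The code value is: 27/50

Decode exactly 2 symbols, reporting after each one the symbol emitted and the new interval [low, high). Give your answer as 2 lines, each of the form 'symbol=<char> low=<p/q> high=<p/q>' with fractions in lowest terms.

Answer: symbol=f low=0/1 high=3/5
symbol=a low=12/25 high=3/5

Derivation:
Step 1: interval [0/1, 1/1), width = 1/1 - 0/1 = 1/1
  'f': [0/1 + 1/1*0/1, 0/1 + 1/1*3/5) = [0/1, 3/5) <- contains code 27/50
  'd': [0/1 + 1/1*3/5, 0/1 + 1/1*4/5) = [3/5, 4/5)
  'a': [0/1 + 1/1*4/5, 0/1 + 1/1*1/1) = [4/5, 1/1)
  emit 'f', narrow to [0/1, 3/5)
Step 2: interval [0/1, 3/5), width = 3/5 - 0/1 = 3/5
  'f': [0/1 + 3/5*0/1, 0/1 + 3/5*3/5) = [0/1, 9/25)
  'd': [0/1 + 3/5*3/5, 0/1 + 3/5*4/5) = [9/25, 12/25)
  'a': [0/1 + 3/5*4/5, 0/1 + 3/5*1/1) = [12/25, 3/5) <- contains code 27/50
  emit 'a', narrow to [12/25, 3/5)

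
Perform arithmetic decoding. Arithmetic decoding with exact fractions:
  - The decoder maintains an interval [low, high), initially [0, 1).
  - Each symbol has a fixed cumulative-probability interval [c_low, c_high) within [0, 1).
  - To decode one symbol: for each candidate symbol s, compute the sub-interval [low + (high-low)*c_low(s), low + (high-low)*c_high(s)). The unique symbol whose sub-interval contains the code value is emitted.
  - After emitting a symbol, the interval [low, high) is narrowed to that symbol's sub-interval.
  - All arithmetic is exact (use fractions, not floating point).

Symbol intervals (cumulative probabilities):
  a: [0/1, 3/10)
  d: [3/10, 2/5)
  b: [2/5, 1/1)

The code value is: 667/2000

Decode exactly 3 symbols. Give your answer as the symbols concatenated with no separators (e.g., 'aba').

Answer: ddd

Derivation:
Step 1: interval [0/1, 1/1), width = 1/1 - 0/1 = 1/1
  'a': [0/1 + 1/1*0/1, 0/1 + 1/1*3/10) = [0/1, 3/10)
  'd': [0/1 + 1/1*3/10, 0/1 + 1/1*2/5) = [3/10, 2/5) <- contains code 667/2000
  'b': [0/1 + 1/1*2/5, 0/1 + 1/1*1/1) = [2/5, 1/1)
  emit 'd', narrow to [3/10, 2/5)
Step 2: interval [3/10, 2/5), width = 2/5 - 3/10 = 1/10
  'a': [3/10 + 1/10*0/1, 3/10 + 1/10*3/10) = [3/10, 33/100)
  'd': [3/10 + 1/10*3/10, 3/10 + 1/10*2/5) = [33/100, 17/50) <- contains code 667/2000
  'b': [3/10 + 1/10*2/5, 3/10 + 1/10*1/1) = [17/50, 2/5)
  emit 'd', narrow to [33/100, 17/50)
Step 3: interval [33/100, 17/50), width = 17/50 - 33/100 = 1/100
  'a': [33/100 + 1/100*0/1, 33/100 + 1/100*3/10) = [33/100, 333/1000)
  'd': [33/100 + 1/100*3/10, 33/100 + 1/100*2/5) = [333/1000, 167/500) <- contains code 667/2000
  'b': [33/100 + 1/100*2/5, 33/100 + 1/100*1/1) = [167/500, 17/50)
  emit 'd', narrow to [333/1000, 167/500)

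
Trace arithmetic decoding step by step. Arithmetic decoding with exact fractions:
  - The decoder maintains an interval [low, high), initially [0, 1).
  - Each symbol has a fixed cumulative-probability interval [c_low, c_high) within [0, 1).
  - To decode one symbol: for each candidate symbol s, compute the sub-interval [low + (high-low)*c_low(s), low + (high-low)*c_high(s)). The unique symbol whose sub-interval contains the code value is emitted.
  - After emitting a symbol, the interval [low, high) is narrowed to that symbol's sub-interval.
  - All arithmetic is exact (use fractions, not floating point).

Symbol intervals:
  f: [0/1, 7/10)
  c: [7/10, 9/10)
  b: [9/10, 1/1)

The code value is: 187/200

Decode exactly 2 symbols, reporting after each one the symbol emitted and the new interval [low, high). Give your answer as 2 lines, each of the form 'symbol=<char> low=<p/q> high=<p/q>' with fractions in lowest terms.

Step 1: interval [0/1, 1/1), width = 1/1 - 0/1 = 1/1
  'f': [0/1 + 1/1*0/1, 0/1 + 1/1*7/10) = [0/1, 7/10)
  'c': [0/1 + 1/1*7/10, 0/1 + 1/1*9/10) = [7/10, 9/10)
  'b': [0/1 + 1/1*9/10, 0/1 + 1/1*1/1) = [9/10, 1/1) <- contains code 187/200
  emit 'b', narrow to [9/10, 1/1)
Step 2: interval [9/10, 1/1), width = 1/1 - 9/10 = 1/10
  'f': [9/10 + 1/10*0/1, 9/10 + 1/10*7/10) = [9/10, 97/100) <- contains code 187/200
  'c': [9/10 + 1/10*7/10, 9/10 + 1/10*9/10) = [97/100, 99/100)
  'b': [9/10 + 1/10*9/10, 9/10 + 1/10*1/1) = [99/100, 1/1)
  emit 'f', narrow to [9/10, 97/100)

Answer: symbol=b low=9/10 high=1/1
symbol=f low=9/10 high=97/100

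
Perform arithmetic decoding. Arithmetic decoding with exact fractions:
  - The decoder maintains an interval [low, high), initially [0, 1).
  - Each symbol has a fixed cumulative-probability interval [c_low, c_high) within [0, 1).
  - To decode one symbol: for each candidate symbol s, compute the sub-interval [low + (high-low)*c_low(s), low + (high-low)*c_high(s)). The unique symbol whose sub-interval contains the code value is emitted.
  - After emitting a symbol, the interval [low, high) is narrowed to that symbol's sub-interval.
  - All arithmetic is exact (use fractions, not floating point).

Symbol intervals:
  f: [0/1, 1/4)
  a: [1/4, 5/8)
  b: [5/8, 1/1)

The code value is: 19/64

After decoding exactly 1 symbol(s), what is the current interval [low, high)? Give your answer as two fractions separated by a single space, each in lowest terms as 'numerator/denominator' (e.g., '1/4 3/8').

Step 1: interval [0/1, 1/1), width = 1/1 - 0/1 = 1/1
  'f': [0/1 + 1/1*0/1, 0/1 + 1/1*1/4) = [0/1, 1/4)
  'a': [0/1 + 1/1*1/4, 0/1 + 1/1*5/8) = [1/4, 5/8) <- contains code 19/64
  'b': [0/1 + 1/1*5/8, 0/1 + 1/1*1/1) = [5/8, 1/1)
  emit 'a', narrow to [1/4, 5/8)

Answer: 1/4 5/8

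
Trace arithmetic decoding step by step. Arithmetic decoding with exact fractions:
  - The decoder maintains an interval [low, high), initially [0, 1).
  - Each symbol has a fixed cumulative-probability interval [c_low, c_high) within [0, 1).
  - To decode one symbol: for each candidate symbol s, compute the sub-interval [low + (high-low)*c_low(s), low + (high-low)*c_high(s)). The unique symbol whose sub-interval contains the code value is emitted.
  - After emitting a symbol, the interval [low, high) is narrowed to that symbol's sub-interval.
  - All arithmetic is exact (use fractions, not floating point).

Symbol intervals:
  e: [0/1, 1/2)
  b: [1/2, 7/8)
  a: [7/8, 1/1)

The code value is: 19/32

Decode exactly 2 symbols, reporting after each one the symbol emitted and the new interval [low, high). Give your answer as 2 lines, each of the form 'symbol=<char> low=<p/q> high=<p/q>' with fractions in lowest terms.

Step 1: interval [0/1, 1/1), width = 1/1 - 0/1 = 1/1
  'e': [0/1 + 1/1*0/1, 0/1 + 1/1*1/2) = [0/1, 1/2)
  'b': [0/1 + 1/1*1/2, 0/1 + 1/1*7/8) = [1/2, 7/8) <- contains code 19/32
  'a': [0/1 + 1/1*7/8, 0/1 + 1/1*1/1) = [7/8, 1/1)
  emit 'b', narrow to [1/2, 7/8)
Step 2: interval [1/2, 7/8), width = 7/8 - 1/2 = 3/8
  'e': [1/2 + 3/8*0/1, 1/2 + 3/8*1/2) = [1/2, 11/16) <- contains code 19/32
  'b': [1/2 + 3/8*1/2, 1/2 + 3/8*7/8) = [11/16, 53/64)
  'a': [1/2 + 3/8*7/8, 1/2 + 3/8*1/1) = [53/64, 7/8)
  emit 'e', narrow to [1/2, 11/16)

Answer: symbol=b low=1/2 high=7/8
symbol=e low=1/2 high=11/16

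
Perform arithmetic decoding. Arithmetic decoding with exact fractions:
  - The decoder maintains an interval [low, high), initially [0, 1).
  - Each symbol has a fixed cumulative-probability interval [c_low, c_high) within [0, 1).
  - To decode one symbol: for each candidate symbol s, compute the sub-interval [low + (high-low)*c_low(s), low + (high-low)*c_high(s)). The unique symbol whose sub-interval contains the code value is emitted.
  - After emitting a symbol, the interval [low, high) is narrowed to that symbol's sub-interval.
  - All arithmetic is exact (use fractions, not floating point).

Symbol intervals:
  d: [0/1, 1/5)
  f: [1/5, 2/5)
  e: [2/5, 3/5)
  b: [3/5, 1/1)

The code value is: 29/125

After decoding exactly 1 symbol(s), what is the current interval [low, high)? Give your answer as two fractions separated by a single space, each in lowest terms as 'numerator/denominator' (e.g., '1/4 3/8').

Step 1: interval [0/1, 1/1), width = 1/1 - 0/1 = 1/1
  'd': [0/1 + 1/1*0/1, 0/1 + 1/1*1/5) = [0/1, 1/5)
  'f': [0/1 + 1/1*1/5, 0/1 + 1/1*2/5) = [1/5, 2/5) <- contains code 29/125
  'e': [0/1 + 1/1*2/5, 0/1 + 1/1*3/5) = [2/5, 3/5)
  'b': [0/1 + 1/1*3/5, 0/1 + 1/1*1/1) = [3/5, 1/1)
  emit 'f', narrow to [1/5, 2/5)

Answer: 1/5 2/5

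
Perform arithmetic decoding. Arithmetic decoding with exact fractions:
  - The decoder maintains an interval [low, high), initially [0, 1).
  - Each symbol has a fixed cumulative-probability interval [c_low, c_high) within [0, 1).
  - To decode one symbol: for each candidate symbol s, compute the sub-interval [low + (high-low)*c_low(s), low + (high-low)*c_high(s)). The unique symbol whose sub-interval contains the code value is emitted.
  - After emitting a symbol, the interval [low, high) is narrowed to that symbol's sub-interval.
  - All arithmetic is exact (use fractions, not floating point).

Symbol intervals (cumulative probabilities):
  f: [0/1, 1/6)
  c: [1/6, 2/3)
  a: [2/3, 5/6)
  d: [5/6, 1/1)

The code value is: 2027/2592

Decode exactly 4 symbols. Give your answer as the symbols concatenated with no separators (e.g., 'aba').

Answer: aafd

Derivation:
Step 1: interval [0/1, 1/1), width = 1/1 - 0/1 = 1/1
  'f': [0/1 + 1/1*0/1, 0/1 + 1/1*1/6) = [0/1, 1/6)
  'c': [0/1 + 1/1*1/6, 0/1 + 1/1*2/3) = [1/6, 2/3)
  'a': [0/1 + 1/1*2/3, 0/1 + 1/1*5/6) = [2/3, 5/6) <- contains code 2027/2592
  'd': [0/1 + 1/1*5/6, 0/1 + 1/1*1/1) = [5/6, 1/1)
  emit 'a', narrow to [2/3, 5/6)
Step 2: interval [2/3, 5/6), width = 5/6 - 2/3 = 1/6
  'f': [2/3 + 1/6*0/1, 2/3 + 1/6*1/6) = [2/3, 25/36)
  'c': [2/3 + 1/6*1/6, 2/3 + 1/6*2/3) = [25/36, 7/9)
  'a': [2/3 + 1/6*2/3, 2/3 + 1/6*5/6) = [7/9, 29/36) <- contains code 2027/2592
  'd': [2/3 + 1/6*5/6, 2/3 + 1/6*1/1) = [29/36, 5/6)
  emit 'a', narrow to [7/9, 29/36)
Step 3: interval [7/9, 29/36), width = 29/36 - 7/9 = 1/36
  'f': [7/9 + 1/36*0/1, 7/9 + 1/36*1/6) = [7/9, 169/216) <- contains code 2027/2592
  'c': [7/9 + 1/36*1/6, 7/9 + 1/36*2/3) = [169/216, 43/54)
  'a': [7/9 + 1/36*2/3, 7/9 + 1/36*5/6) = [43/54, 173/216)
  'd': [7/9 + 1/36*5/6, 7/9 + 1/36*1/1) = [173/216, 29/36)
  emit 'f', narrow to [7/9, 169/216)
Step 4: interval [7/9, 169/216), width = 169/216 - 7/9 = 1/216
  'f': [7/9 + 1/216*0/1, 7/9 + 1/216*1/6) = [7/9, 1009/1296)
  'c': [7/9 + 1/216*1/6, 7/9 + 1/216*2/3) = [1009/1296, 253/324)
  'a': [7/9 + 1/216*2/3, 7/9 + 1/216*5/6) = [253/324, 1013/1296)
  'd': [7/9 + 1/216*5/6, 7/9 + 1/216*1/1) = [1013/1296, 169/216) <- contains code 2027/2592
  emit 'd', narrow to [1013/1296, 169/216)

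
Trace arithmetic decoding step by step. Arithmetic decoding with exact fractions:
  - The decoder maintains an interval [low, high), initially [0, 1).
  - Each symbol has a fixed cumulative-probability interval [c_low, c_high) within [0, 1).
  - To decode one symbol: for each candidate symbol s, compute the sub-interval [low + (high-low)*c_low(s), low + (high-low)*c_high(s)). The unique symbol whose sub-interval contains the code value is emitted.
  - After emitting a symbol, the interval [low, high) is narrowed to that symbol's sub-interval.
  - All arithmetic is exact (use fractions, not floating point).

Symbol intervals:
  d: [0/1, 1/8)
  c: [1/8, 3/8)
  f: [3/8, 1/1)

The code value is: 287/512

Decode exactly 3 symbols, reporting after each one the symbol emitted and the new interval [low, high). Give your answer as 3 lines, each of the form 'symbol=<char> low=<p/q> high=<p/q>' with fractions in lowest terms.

Step 1: interval [0/1, 1/1), width = 1/1 - 0/1 = 1/1
  'd': [0/1 + 1/1*0/1, 0/1 + 1/1*1/8) = [0/1, 1/8)
  'c': [0/1 + 1/1*1/8, 0/1 + 1/1*3/8) = [1/8, 3/8)
  'f': [0/1 + 1/1*3/8, 0/1 + 1/1*1/1) = [3/8, 1/1) <- contains code 287/512
  emit 'f', narrow to [3/8, 1/1)
Step 2: interval [3/8, 1/1), width = 1/1 - 3/8 = 5/8
  'd': [3/8 + 5/8*0/1, 3/8 + 5/8*1/8) = [3/8, 29/64)
  'c': [3/8 + 5/8*1/8, 3/8 + 5/8*3/8) = [29/64, 39/64) <- contains code 287/512
  'f': [3/8 + 5/8*3/8, 3/8 + 5/8*1/1) = [39/64, 1/1)
  emit 'c', narrow to [29/64, 39/64)
Step 3: interval [29/64, 39/64), width = 39/64 - 29/64 = 5/32
  'd': [29/64 + 5/32*0/1, 29/64 + 5/32*1/8) = [29/64, 121/256)
  'c': [29/64 + 5/32*1/8, 29/64 + 5/32*3/8) = [121/256, 131/256)
  'f': [29/64 + 5/32*3/8, 29/64 + 5/32*1/1) = [131/256, 39/64) <- contains code 287/512
  emit 'f', narrow to [131/256, 39/64)

Answer: symbol=f low=3/8 high=1/1
symbol=c low=29/64 high=39/64
symbol=f low=131/256 high=39/64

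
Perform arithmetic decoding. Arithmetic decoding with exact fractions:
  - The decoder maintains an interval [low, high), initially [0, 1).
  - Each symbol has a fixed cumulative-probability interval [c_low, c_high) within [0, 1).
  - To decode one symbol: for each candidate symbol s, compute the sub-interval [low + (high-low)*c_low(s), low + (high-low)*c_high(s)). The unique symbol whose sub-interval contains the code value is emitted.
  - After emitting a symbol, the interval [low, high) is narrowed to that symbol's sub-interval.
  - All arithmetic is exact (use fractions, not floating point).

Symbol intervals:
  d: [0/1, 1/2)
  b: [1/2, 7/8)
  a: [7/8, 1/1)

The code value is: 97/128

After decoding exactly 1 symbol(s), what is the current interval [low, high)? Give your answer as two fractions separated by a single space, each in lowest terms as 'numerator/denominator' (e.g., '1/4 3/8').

Answer: 1/2 7/8

Derivation:
Step 1: interval [0/1, 1/1), width = 1/1 - 0/1 = 1/1
  'd': [0/1 + 1/1*0/1, 0/1 + 1/1*1/2) = [0/1, 1/2)
  'b': [0/1 + 1/1*1/2, 0/1 + 1/1*7/8) = [1/2, 7/8) <- contains code 97/128
  'a': [0/1 + 1/1*7/8, 0/1 + 1/1*1/1) = [7/8, 1/1)
  emit 'b', narrow to [1/2, 7/8)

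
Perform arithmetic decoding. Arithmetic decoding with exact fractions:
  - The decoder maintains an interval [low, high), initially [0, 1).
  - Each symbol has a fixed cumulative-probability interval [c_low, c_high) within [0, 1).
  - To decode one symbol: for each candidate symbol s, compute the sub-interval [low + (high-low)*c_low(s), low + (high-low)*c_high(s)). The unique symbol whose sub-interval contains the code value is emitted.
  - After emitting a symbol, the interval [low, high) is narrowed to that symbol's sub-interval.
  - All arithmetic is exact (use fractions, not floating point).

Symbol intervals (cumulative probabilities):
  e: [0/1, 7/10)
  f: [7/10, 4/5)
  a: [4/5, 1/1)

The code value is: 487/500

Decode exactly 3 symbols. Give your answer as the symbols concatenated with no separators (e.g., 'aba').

Step 1: interval [0/1, 1/1), width = 1/1 - 0/1 = 1/1
  'e': [0/1 + 1/1*0/1, 0/1 + 1/1*7/10) = [0/1, 7/10)
  'f': [0/1 + 1/1*7/10, 0/1 + 1/1*4/5) = [7/10, 4/5)
  'a': [0/1 + 1/1*4/5, 0/1 + 1/1*1/1) = [4/5, 1/1) <- contains code 487/500
  emit 'a', narrow to [4/5, 1/1)
Step 2: interval [4/5, 1/1), width = 1/1 - 4/5 = 1/5
  'e': [4/5 + 1/5*0/1, 4/5 + 1/5*7/10) = [4/5, 47/50)
  'f': [4/5 + 1/5*7/10, 4/5 + 1/5*4/5) = [47/50, 24/25)
  'a': [4/5 + 1/5*4/5, 4/5 + 1/5*1/1) = [24/25, 1/1) <- contains code 487/500
  emit 'a', narrow to [24/25, 1/1)
Step 3: interval [24/25, 1/1), width = 1/1 - 24/25 = 1/25
  'e': [24/25 + 1/25*0/1, 24/25 + 1/25*7/10) = [24/25, 247/250) <- contains code 487/500
  'f': [24/25 + 1/25*7/10, 24/25 + 1/25*4/5) = [247/250, 124/125)
  'a': [24/25 + 1/25*4/5, 24/25 + 1/25*1/1) = [124/125, 1/1)
  emit 'e', narrow to [24/25, 247/250)

Answer: aae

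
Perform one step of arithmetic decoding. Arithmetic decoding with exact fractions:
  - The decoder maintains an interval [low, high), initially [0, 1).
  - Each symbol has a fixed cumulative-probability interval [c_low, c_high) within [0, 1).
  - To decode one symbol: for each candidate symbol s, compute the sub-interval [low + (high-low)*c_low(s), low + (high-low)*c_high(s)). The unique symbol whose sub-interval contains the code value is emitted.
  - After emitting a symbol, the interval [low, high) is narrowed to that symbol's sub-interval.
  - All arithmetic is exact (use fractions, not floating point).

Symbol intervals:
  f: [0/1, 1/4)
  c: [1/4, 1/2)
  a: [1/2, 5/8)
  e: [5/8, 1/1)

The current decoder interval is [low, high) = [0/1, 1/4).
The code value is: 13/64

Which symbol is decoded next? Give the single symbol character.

Answer: e

Derivation:
Interval width = high − low = 1/4 − 0/1 = 1/4
Scaled code = (code − low) / width = (13/64 − 0/1) / 1/4 = 13/16
  f: [0/1, 1/4) 
  c: [1/4, 1/2) 
  a: [1/2, 5/8) 
  e: [5/8, 1/1) ← scaled code falls here ✓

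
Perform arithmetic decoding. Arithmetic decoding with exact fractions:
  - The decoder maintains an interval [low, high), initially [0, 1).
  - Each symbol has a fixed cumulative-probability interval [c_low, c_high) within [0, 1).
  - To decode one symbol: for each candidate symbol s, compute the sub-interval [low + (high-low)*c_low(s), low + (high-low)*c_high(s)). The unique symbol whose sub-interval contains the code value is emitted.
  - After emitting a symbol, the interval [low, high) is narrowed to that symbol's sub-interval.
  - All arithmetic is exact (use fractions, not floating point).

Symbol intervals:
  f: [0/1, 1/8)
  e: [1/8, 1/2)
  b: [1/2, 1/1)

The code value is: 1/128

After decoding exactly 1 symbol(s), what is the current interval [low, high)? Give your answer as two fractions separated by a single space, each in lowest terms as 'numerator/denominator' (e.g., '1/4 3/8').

Answer: 0/1 1/8

Derivation:
Step 1: interval [0/1, 1/1), width = 1/1 - 0/1 = 1/1
  'f': [0/1 + 1/1*0/1, 0/1 + 1/1*1/8) = [0/1, 1/8) <- contains code 1/128
  'e': [0/1 + 1/1*1/8, 0/1 + 1/1*1/2) = [1/8, 1/2)
  'b': [0/1 + 1/1*1/2, 0/1 + 1/1*1/1) = [1/2, 1/1)
  emit 'f', narrow to [0/1, 1/8)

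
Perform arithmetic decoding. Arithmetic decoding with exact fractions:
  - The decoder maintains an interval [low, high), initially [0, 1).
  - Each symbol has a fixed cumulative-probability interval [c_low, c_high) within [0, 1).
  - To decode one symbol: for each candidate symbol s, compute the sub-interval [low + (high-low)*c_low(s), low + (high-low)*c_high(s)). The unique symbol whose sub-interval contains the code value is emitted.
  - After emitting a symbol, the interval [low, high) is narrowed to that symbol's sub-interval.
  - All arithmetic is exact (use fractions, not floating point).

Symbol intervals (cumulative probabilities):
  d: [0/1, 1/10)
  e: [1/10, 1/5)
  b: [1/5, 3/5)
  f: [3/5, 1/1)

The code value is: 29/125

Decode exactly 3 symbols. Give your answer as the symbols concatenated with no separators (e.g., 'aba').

Answer: bdf

Derivation:
Step 1: interval [0/1, 1/1), width = 1/1 - 0/1 = 1/1
  'd': [0/1 + 1/1*0/1, 0/1 + 1/1*1/10) = [0/1, 1/10)
  'e': [0/1 + 1/1*1/10, 0/1 + 1/1*1/5) = [1/10, 1/5)
  'b': [0/1 + 1/1*1/5, 0/1 + 1/1*3/5) = [1/5, 3/5) <- contains code 29/125
  'f': [0/1 + 1/1*3/5, 0/1 + 1/1*1/1) = [3/5, 1/1)
  emit 'b', narrow to [1/5, 3/5)
Step 2: interval [1/5, 3/5), width = 3/5 - 1/5 = 2/5
  'd': [1/5 + 2/5*0/1, 1/5 + 2/5*1/10) = [1/5, 6/25) <- contains code 29/125
  'e': [1/5 + 2/5*1/10, 1/5 + 2/5*1/5) = [6/25, 7/25)
  'b': [1/5 + 2/5*1/5, 1/5 + 2/5*3/5) = [7/25, 11/25)
  'f': [1/5 + 2/5*3/5, 1/5 + 2/5*1/1) = [11/25, 3/5)
  emit 'd', narrow to [1/5, 6/25)
Step 3: interval [1/5, 6/25), width = 6/25 - 1/5 = 1/25
  'd': [1/5 + 1/25*0/1, 1/5 + 1/25*1/10) = [1/5, 51/250)
  'e': [1/5 + 1/25*1/10, 1/5 + 1/25*1/5) = [51/250, 26/125)
  'b': [1/5 + 1/25*1/5, 1/5 + 1/25*3/5) = [26/125, 28/125)
  'f': [1/5 + 1/25*3/5, 1/5 + 1/25*1/1) = [28/125, 6/25) <- contains code 29/125
  emit 'f', narrow to [28/125, 6/25)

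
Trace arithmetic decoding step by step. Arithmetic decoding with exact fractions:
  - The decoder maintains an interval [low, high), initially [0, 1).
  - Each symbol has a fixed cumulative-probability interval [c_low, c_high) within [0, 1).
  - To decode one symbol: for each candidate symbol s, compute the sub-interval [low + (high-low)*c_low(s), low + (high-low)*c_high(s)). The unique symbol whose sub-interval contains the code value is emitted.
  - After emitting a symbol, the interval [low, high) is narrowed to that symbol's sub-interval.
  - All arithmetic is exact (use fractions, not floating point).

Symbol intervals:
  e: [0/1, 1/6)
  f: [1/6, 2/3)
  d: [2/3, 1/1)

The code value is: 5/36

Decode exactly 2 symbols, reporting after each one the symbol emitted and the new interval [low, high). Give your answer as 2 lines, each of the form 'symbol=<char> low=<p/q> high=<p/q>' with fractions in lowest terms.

Step 1: interval [0/1, 1/1), width = 1/1 - 0/1 = 1/1
  'e': [0/1 + 1/1*0/1, 0/1 + 1/1*1/6) = [0/1, 1/6) <- contains code 5/36
  'f': [0/1 + 1/1*1/6, 0/1 + 1/1*2/3) = [1/6, 2/3)
  'd': [0/1 + 1/1*2/3, 0/1 + 1/1*1/1) = [2/3, 1/1)
  emit 'e', narrow to [0/1, 1/6)
Step 2: interval [0/1, 1/6), width = 1/6 - 0/1 = 1/6
  'e': [0/1 + 1/6*0/1, 0/1 + 1/6*1/6) = [0/1, 1/36)
  'f': [0/1 + 1/6*1/6, 0/1 + 1/6*2/3) = [1/36, 1/9)
  'd': [0/1 + 1/6*2/3, 0/1 + 1/6*1/1) = [1/9, 1/6) <- contains code 5/36
  emit 'd', narrow to [1/9, 1/6)

Answer: symbol=e low=0/1 high=1/6
symbol=d low=1/9 high=1/6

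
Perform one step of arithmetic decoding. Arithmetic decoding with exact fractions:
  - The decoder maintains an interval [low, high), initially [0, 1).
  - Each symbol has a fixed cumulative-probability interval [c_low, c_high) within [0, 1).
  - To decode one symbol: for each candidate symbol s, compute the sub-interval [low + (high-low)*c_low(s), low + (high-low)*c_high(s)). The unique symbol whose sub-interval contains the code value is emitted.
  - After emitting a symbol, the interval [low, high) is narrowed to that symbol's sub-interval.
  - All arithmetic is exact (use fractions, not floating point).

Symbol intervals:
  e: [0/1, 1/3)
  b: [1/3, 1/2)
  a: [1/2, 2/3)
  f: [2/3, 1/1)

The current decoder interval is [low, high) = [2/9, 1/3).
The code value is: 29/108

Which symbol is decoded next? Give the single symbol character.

Interval width = high − low = 1/3 − 2/9 = 1/9
Scaled code = (code − low) / width = (29/108 − 2/9) / 1/9 = 5/12
  e: [0/1, 1/3) 
  b: [1/3, 1/2) ← scaled code falls here ✓
  a: [1/2, 2/3) 
  f: [2/3, 1/1) 

Answer: b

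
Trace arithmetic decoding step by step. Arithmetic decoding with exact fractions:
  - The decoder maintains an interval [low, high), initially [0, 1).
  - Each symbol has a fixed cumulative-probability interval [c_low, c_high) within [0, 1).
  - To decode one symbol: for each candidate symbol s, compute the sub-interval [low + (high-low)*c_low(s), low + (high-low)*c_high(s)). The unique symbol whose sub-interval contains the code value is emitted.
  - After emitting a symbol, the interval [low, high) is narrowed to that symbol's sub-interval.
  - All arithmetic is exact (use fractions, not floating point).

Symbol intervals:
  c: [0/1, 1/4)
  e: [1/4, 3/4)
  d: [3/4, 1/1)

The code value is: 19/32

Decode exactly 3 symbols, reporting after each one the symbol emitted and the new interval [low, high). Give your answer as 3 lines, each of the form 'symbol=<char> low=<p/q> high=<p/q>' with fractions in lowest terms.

Answer: symbol=e low=1/4 high=3/4
symbol=e low=3/8 high=5/8
symbol=d low=9/16 high=5/8

Derivation:
Step 1: interval [0/1, 1/1), width = 1/1 - 0/1 = 1/1
  'c': [0/1 + 1/1*0/1, 0/1 + 1/1*1/4) = [0/1, 1/4)
  'e': [0/1 + 1/1*1/4, 0/1 + 1/1*3/4) = [1/4, 3/4) <- contains code 19/32
  'd': [0/1 + 1/1*3/4, 0/1 + 1/1*1/1) = [3/4, 1/1)
  emit 'e', narrow to [1/4, 3/4)
Step 2: interval [1/4, 3/4), width = 3/4 - 1/4 = 1/2
  'c': [1/4 + 1/2*0/1, 1/4 + 1/2*1/4) = [1/4, 3/8)
  'e': [1/4 + 1/2*1/4, 1/4 + 1/2*3/4) = [3/8, 5/8) <- contains code 19/32
  'd': [1/4 + 1/2*3/4, 1/4 + 1/2*1/1) = [5/8, 3/4)
  emit 'e', narrow to [3/8, 5/8)
Step 3: interval [3/8, 5/8), width = 5/8 - 3/8 = 1/4
  'c': [3/8 + 1/4*0/1, 3/8 + 1/4*1/4) = [3/8, 7/16)
  'e': [3/8 + 1/4*1/4, 3/8 + 1/4*3/4) = [7/16, 9/16)
  'd': [3/8 + 1/4*3/4, 3/8 + 1/4*1/1) = [9/16, 5/8) <- contains code 19/32
  emit 'd', narrow to [9/16, 5/8)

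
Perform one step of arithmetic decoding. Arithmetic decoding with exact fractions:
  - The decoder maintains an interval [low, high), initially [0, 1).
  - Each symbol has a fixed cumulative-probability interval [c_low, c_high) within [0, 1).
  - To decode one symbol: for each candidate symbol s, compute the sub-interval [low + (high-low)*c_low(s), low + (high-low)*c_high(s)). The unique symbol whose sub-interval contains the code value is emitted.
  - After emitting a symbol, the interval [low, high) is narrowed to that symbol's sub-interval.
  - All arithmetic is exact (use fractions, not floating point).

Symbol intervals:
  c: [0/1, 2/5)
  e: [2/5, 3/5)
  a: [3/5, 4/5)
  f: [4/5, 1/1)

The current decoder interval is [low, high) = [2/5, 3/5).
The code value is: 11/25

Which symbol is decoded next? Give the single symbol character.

Answer: c

Derivation:
Interval width = high − low = 3/5 − 2/5 = 1/5
Scaled code = (code − low) / width = (11/25 − 2/5) / 1/5 = 1/5
  c: [0/1, 2/5) ← scaled code falls here ✓
  e: [2/5, 3/5) 
  a: [3/5, 4/5) 
  f: [4/5, 1/1) 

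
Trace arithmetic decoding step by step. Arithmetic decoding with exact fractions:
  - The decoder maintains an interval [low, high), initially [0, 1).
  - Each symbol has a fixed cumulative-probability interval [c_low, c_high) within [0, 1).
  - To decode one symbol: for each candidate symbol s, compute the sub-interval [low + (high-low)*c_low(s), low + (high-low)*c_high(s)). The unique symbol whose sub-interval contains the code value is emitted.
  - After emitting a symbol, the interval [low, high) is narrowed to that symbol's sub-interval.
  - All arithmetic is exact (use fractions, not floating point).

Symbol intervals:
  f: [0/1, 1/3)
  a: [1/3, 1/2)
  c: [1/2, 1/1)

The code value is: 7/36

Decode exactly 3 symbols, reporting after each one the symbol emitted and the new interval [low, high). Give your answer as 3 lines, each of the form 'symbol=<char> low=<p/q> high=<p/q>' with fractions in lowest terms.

Answer: symbol=f low=0/1 high=1/3
symbol=c low=1/6 high=1/3
symbol=f low=1/6 high=2/9

Derivation:
Step 1: interval [0/1, 1/1), width = 1/1 - 0/1 = 1/1
  'f': [0/1 + 1/1*0/1, 0/1 + 1/1*1/3) = [0/1, 1/3) <- contains code 7/36
  'a': [0/1 + 1/1*1/3, 0/1 + 1/1*1/2) = [1/3, 1/2)
  'c': [0/1 + 1/1*1/2, 0/1 + 1/1*1/1) = [1/2, 1/1)
  emit 'f', narrow to [0/1, 1/3)
Step 2: interval [0/1, 1/3), width = 1/3 - 0/1 = 1/3
  'f': [0/1 + 1/3*0/1, 0/1 + 1/3*1/3) = [0/1, 1/9)
  'a': [0/1 + 1/3*1/3, 0/1 + 1/3*1/2) = [1/9, 1/6)
  'c': [0/1 + 1/3*1/2, 0/1 + 1/3*1/1) = [1/6, 1/3) <- contains code 7/36
  emit 'c', narrow to [1/6, 1/3)
Step 3: interval [1/6, 1/3), width = 1/3 - 1/6 = 1/6
  'f': [1/6 + 1/6*0/1, 1/6 + 1/6*1/3) = [1/6, 2/9) <- contains code 7/36
  'a': [1/6 + 1/6*1/3, 1/6 + 1/6*1/2) = [2/9, 1/4)
  'c': [1/6 + 1/6*1/2, 1/6 + 1/6*1/1) = [1/4, 1/3)
  emit 'f', narrow to [1/6, 2/9)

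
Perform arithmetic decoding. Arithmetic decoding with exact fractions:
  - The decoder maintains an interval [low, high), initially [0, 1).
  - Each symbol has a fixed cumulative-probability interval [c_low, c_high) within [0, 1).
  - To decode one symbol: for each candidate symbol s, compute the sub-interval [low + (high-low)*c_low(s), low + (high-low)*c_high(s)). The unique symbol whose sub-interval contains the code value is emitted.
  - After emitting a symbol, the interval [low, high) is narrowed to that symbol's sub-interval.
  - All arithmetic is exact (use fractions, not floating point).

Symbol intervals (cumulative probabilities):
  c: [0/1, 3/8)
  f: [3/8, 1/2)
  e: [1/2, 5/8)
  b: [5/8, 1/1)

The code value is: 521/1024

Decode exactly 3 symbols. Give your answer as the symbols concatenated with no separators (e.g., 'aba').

Answer: ecc

Derivation:
Step 1: interval [0/1, 1/1), width = 1/1 - 0/1 = 1/1
  'c': [0/1 + 1/1*0/1, 0/1 + 1/1*3/8) = [0/1, 3/8)
  'f': [0/1 + 1/1*3/8, 0/1 + 1/1*1/2) = [3/8, 1/2)
  'e': [0/1 + 1/1*1/2, 0/1 + 1/1*5/8) = [1/2, 5/8) <- contains code 521/1024
  'b': [0/1 + 1/1*5/8, 0/1 + 1/1*1/1) = [5/8, 1/1)
  emit 'e', narrow to [1/2, 5/8)
Step 2: interval [1/2, 5/8), width = 5/8 - 1/2 = 1/8
  'c': [1/2 + 1/8*0/1, 1/2 + 1/8*3/8) = [1/2, 35/64) <- contains code 521/1024
  'f': [1/2 + 1/8*3/8, 1/2 + 1/8*1/2) = [35/64, 9/16)
  'e': [1/2 + 1/8*1/2, 1/2 + 1/8*5/8) = [9/16, 37/64)
  'b': [1/2 + 1/8*5/8, 1/2 + 1/8*1/1) = [37/64, 5/8)
  emit 'c', narrow to [1/2, 35/64)
Step 3: interval [1/2, 35/64), width = 35/64 - 1/2 = 3/64
  'c': [1/2 + 3/64*0/1, 1/2 + 3/64*3/8) = [1/2, 265/512) <- contains code 521/1024
  'f': [1/2 + 3/64*3/8, 1/2 + 3/64*1/2) = [265/512, 67/128)
  'e': [1/2 + 3/64*1/2, 1/2 + 3/64*5/8) = [67/128, 271/512)
  'b': [1/2 + 3/64*5/8, 1/2 + 3/64*1/1) = [271/512, 35/64)
  emit 'c', narrow to [1/2, 265/512)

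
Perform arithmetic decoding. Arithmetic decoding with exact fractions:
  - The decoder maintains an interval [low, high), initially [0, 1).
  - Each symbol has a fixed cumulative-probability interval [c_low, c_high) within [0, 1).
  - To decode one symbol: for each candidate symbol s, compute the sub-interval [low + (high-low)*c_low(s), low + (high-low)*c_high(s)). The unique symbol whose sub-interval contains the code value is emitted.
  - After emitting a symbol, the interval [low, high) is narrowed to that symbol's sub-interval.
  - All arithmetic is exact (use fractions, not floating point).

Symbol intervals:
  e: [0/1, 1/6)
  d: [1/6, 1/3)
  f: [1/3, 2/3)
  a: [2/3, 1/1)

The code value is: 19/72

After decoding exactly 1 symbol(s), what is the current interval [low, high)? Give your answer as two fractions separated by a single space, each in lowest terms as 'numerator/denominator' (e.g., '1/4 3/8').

Step 1: interval [0/1, 1/1), width = 1/1 - 0/1 = 1/1
  'e': [0/1 + 1/1*0/1, 0/1 + 1/1*1/6) = [0/1, 1/6)
  'd': [0/1 + 1/1*1/6, 0/1 + 1/1*1/3) = [1/6, 1/3) <- contains code 19/72
  'f': [0/1 + 1/1*1/3, 0/1 + 1/1*2/3) = [1/3, 2/3)
  'a': [0/1 + 1/1*2/3, 0/1 + 1/1*1/1) = [2/3, 1/1)
  emit 'd', narrow to [1/6, 1/3)

Answer: 1/6 1/3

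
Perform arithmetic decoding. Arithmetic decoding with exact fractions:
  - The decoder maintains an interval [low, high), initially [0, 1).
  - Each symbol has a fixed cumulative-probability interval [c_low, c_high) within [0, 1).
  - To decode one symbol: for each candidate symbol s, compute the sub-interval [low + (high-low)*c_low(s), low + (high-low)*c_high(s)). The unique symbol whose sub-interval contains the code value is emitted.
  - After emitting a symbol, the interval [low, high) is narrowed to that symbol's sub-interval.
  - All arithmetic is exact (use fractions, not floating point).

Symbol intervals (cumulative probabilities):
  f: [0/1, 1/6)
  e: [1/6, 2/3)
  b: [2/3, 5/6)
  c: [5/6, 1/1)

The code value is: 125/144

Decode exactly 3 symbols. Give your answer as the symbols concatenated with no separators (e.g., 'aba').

Answer: cef

Derivation:
Step 1: interval [0/1, 1/1), width = 1/1 - 0/1 = 1/1
  'f': [0/1 + 1/1*0/1, 0/1 + 1/1*1/6) = [0/1, 1/6)
  'e': [0/1 + 1/1*1/6, 0/1 + 1/1*2/3) = [1/6, 2/3)
  'b': [0/1 + 1/1*2/3, 0/1 + 1/1*5/6) = [2/3, 5/6)
  'c': [0/1 + 1/1*5/6, 0/1 + 1/1*1/1) = [5/6, 1/1) <- contains code 125/144
  emit 'c', narrow to [5/6, 1/1)
Step 2: interval [5/6, 1/1), width = 1/1 - 5/6 = 1/6
  'f': [5/6 + 1/6*0/1, 5/6 + 1/6*1/6) = [5/6, 31/36)
  'e': [5/6 + 1/6*1/6, 5/6 + 1/6*2/3) = [31/36, 17/18) <- contains code 125/144
  'b': [5/6 + 1/6*2/3, 5/6 + 1/6*5/6) = [17/18, 35/36)
  'c': [5/6 + 1/6*5/6, 5/6 + 1/6*1/1) = [35/36, 1/1)
  emit 'e', narrow to [31/36, 17/18)
Step 3: interval [31/36, 17/18), width = 17/18 - 31/36 = 1/12
  'f': [31/36 + 1/12*0/1, 31/36 + 1/12*1/6) = [31/36, 7/8) <- contains code 125/144
  'e': [31/36 + 1/12*1/6, 31/36 + 1/12*2/3) = [7/8, 11/12)
  'b': [31/36 + 1/12*2/3, 31/36 + 1/12*5/6) = [11/12, 67/72)
  'c': [31/36 + 1/12*5/6, 31/36 + 1/12*1/1) = [67/72, 17/18)
  emit 'f', narrow to [31/36, 7/8)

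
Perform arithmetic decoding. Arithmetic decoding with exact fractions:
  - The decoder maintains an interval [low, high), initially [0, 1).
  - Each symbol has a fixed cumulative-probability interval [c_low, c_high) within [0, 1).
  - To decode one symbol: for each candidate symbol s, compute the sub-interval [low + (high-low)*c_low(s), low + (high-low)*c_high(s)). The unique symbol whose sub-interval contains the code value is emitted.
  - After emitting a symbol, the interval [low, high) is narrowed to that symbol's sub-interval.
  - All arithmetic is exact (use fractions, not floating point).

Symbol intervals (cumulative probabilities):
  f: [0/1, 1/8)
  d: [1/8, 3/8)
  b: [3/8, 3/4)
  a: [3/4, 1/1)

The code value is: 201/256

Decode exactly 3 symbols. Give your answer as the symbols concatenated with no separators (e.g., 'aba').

Answer: adf

Derivation:
Step 1: interval [0/1, 1/1), width = 1/1 - 0/1 = 1/1
  'f': [0/1 + 1/1*0/1, 0/1 + 1/1*1/8) = [0/1, 1/8)
  'd': [0/1 + 1/1*1/8, 0/1 + 1/1*3/8) = [1/8, 3/8)
  'b': [0/1 + 1/1*3/8, 0/1 + 1/1*3/4) = [3/8, 3/4)
  'a': [0/1 + 1/1*3/4, 0/1 + 1/1*1/1) = [3/4, 1/1) <- contains code 201/256
  emit 'a', narrow to [3/4, 1/1)
Step 2: interval [3/4, 1/1), width = 1/1 - 3/4 = 1/4
  'f': [3/4 + 1/4*0/1, 3/4 + 1/4*1/8) = [3/4, 25/32)
  'd': [3/4 + 1/4*1/8, 3/4 + 1/4*3/8) = [25/32, 27/32) <- contains code 201/256
  'b': [3/4 + 1/4*3/8, 3/4 + 1/4*3/4) = [27/32, 15/16)
  'a': [3/4 + 1/4*3/4, 3/4 + 1/4*1/1) = [15/16, 1/1)
  emit 'd', narrow to [25/32, 27/32)
Step 3: interval [25/32, 27/32), width = 27/32 - 25/32 = 1/16
  'f': [25/32 + 1/16*0/1, 25/32 + 1/16*1/8) = [25/32, 101/128) <- contains code 201/256
  'd': [25/32 + 1/16*1/8, 25/32 + 1/16*3/8) = [101/128, 103/128)
  'b': [25/32 + 1/16*3/8, 25/32 + 1/16*3/4) = [103/128, 53/64)
  'a': [25/32 + 1/16*3/4, 25/32 + 1/16*1/1) = [53/64, 27/32)
  emit 'f', narrow to [25/32, 101/128)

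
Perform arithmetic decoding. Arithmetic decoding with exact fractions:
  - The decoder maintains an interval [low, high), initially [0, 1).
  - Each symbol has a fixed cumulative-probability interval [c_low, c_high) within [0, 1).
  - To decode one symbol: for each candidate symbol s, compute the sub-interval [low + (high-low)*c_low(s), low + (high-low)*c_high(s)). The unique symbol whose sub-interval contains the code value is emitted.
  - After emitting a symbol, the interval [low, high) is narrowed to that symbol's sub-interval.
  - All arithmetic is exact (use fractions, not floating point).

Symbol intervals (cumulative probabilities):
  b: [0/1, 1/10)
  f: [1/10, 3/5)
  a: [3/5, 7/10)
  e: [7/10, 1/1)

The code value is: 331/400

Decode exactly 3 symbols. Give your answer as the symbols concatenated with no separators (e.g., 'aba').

Answer: efa

Derivation:
Step 1: interval [0/1, 1/1), width = 1/1 - 0/1 = 1/1
  'b': [0/1 + 1/1*0/1, 0/1 + 1/1*1/10) = [0/1, 1/10)
  'f': [0/1 + 1/1*1/10, 0/1 + 1/1*3/5) = [1/10, 3/5)
  'a': [0/1 + 1/1*3/5, 0/1 + 1/1*7/10) = [3/5, 7/10)
  'e': [0/1 + 1/1*7/10, 0/1 + 1/1*1/1) = [7/10, 1/1) <- contains code 331/400
  emit 'e', narrow to [7/10, 1/1)
Step 2: interval [7/10, 1/1), width = 1/1 - 7/10 = 3/10
  'b': [7/10 + 3/10*0/1, 7/10 + 3/10*1/10) = [7/10, 73/100)
  'f': [7/10 + 3/10*1/10, 7/10 + 3/10*3/5) = [73/100, 22/25) <- contains code 331/400
  'a': [7/10 + 3/10*3/5, 7/10 + 3/10*7/10) = [22/25, 91/100)
  'e': [7/10 + 3/10*7/10, 7/10 + 3/10*1/1) = [91/100, 1/1)
  emit 'f', narrow to [73/100, 22/25)
Step 3: interval [73/100, 22/25), width = 22/25 - 73/100 = 3/20
  'b': [73/100 + 3/20*0/1, 73/100 + 3/20*1/10) = [73/100, 149/200)
  'f': [73/100 + 3/20*1/10, 73/100 + 3/20*3/5) = [149/200, 41/50)
  'a': [73/100 + 3/20*3/5, 73/100 + 3/20*7/10) = [41/50, 167/200) <- contains code 331/400
  'e': [73/100 + 3/20*7/10, 73/100 + 3/20*1/1) = [167/200, 22/25)
  emit 'a', narrow to [41/50, 167/200)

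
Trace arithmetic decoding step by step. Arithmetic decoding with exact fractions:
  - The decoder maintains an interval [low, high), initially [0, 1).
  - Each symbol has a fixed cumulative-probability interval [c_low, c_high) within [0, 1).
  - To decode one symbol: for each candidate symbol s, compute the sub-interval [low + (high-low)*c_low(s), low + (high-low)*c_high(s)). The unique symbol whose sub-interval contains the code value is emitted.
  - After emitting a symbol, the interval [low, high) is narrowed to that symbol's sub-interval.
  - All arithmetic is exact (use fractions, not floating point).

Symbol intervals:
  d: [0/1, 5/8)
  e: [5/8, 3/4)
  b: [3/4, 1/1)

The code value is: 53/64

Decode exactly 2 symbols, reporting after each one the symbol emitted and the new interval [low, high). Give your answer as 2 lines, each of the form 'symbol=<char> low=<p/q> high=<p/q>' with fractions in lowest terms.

Answer: symbol=b low=3/4 high=1/1
symbol=d low=3/4 high=29/32

Derivation:
Step 1: interval [0/1, 1/1), width = 1/1 - 0/1 = 1/1
  'd': [0/1 + 1/1*0/1, 0/1 + 1/1*5/8) = [0/1, 5/8)
  'e': [0/1 + 1/1*5/8, 0/1 + 1/1*3/4) = [5/8, 3/4)
  'b': [0/1 + 1/1*3/4, 0/1 + 1/1*1/1) = [3/4, 1/1) <- contains code 53/64
  emit 'b', narrow to [3/4, 1/1)
Step 2: interval [3/4, 1/1), width = 1/1 - 3/4 = 1/4
  'd': [3/4 + 1/4*0/1, 3/4 + 1/4*5/8) = [3/4, 29/32) <- contains code 53/64
  'e': [3/4 + 1/4*5/8, 3/4 + 1/4*3/4) = [29/32, 15/16)
  'b': [3/4 + 1/4*3/4, 3/4 + 1/4*1/1) = [15/16, 1/1)
  emit 'd', narrow to [3/4, 29/32)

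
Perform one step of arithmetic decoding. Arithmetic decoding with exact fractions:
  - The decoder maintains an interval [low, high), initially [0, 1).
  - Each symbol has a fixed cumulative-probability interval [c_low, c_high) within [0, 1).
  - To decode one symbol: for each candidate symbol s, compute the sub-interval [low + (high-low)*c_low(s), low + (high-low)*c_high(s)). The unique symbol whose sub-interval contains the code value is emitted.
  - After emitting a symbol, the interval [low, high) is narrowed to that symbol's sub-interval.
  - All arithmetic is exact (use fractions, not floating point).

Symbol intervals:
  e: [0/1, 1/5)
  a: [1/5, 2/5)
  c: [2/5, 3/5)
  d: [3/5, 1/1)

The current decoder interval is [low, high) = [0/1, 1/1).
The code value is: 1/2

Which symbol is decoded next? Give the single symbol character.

Answer: c

Derivation:
Interval width = high − low = 1/1 − 0/1 = 1/1
Scaled code = (code − low) / width = (1/2 − 0/1) / 1/1 = 1/2
  e: [0/1, 1/5) 
  a: [1/5, 2/5) 
  c: [2/5, 3/5) ← scaled code falls here ✓
  d: [3/5, 1/1) 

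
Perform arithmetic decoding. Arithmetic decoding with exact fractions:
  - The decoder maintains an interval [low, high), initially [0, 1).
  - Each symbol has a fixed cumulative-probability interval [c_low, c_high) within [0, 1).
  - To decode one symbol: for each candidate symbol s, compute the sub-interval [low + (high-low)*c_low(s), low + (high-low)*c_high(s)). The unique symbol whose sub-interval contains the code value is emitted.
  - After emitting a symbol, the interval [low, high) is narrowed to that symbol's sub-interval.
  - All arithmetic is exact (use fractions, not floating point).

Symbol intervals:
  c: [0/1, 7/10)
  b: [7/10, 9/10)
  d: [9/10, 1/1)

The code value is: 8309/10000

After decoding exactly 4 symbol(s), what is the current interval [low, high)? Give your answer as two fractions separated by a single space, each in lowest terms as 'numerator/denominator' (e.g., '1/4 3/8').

Answer: 413/500 4179/5000

Derivation:
Step 1: interval [0/1, 1/1), width = 1/1 - 0/1 = 1/1
  'c': [0/1 + 1/1*0/1, 0/1 + 1/1*7/10) = [0/1, 7/10)
  'b': [0/1 + 1/1*7/10, 0/1 + 1/1*9/10) = [7/10, 9/10) <- contains code 8309/10000
  'd': [0/1 + 1/1*9/10, 0/1 + 1/1*1/1) = [9/10, 1/1)
  emit 'b', narrow to [7/10, 9/10)
Step 2: interval [7/10, 9/10), width = 9/10 - 7/10 = 1/5
  'c': [7/10 + 1/5*0/1, 7/10 + 1/5*7/10) = [7/10, 21/25) <- contains code 8309/10000
  'b': [7/10 + 1/5*7/10, 7/10 + 1/5*9/10) = [21/25, 22/25)
  'd': [7/10 + 1/5*9/10, 7/10 + 1/5*1/1) = [22/25, 9/10)
  emit 'c', narrow to [7/10, 21/25)
Step 3: interval [7/10, 21/25), width = 21/25 - 7/10 = 7/50
  'c': [7/10 + 7/50*0/1, 7/10 + 7/50*7/10) = [7/10, 399/500)
  'b': [7/10 + 7/50*7/10, 7/10 + 7/50*9/10) = [399/500, 413/500)
  'd': [7/10 + 7/50*9/10, 7/10 + 7/50*1/1) = [413/500, 21/25) <- contains code 8309/10000
  emit 'd', narrow to [413/500, 21/25)
Step 4: interval [413/500, 21/25), width = 21/25 - 413/500 = 7/500
  'c': [413/500 + 7/500*0/1, 413/500 + 7/500*7/10) = [413/500, 4179/5000) <- contains code 8309/10000
  'b': [413/500 + 7/500*7/10, 413/500 + 7/500*9/10) = [4179/5000, 4193/5000)
  'd': [413/500 + 7/500*9/10, 413/500 + 7/500*1/1) = [4193/5000, 21/25)
  emit 'c', narrow to [413/500, 4179/5000)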